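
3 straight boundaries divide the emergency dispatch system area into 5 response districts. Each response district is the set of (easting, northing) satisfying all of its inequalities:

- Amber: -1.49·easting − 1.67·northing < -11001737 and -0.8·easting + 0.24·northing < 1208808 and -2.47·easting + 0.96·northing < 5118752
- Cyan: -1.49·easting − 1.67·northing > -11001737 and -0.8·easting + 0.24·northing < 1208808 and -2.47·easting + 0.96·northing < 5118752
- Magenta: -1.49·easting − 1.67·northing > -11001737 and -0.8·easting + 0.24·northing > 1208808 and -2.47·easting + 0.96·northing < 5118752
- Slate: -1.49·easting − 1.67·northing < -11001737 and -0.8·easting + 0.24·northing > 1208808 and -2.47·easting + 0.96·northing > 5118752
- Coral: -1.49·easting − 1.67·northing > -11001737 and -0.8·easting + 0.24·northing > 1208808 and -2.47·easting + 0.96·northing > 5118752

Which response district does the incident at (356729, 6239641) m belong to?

Magenta

-1.49·356729 − 1.67·6239641 = -10951726.680, which is > -11001737
-0.8·356729 + 0.24·6239641 = 1212130.640, which is > 1208808
-2.47·356729 + 0.96·6239641 = 5108934.730, which is < 5118752
This sign pattern matches Magenta.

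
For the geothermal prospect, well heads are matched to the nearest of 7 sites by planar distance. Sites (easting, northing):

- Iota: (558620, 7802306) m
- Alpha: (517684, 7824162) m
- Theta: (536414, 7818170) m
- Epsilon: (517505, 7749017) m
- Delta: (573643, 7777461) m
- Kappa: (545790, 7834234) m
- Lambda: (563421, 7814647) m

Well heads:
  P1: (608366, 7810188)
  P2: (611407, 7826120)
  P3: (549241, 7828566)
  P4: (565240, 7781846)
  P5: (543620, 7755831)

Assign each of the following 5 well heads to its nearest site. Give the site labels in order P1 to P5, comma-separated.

Lambda, Lambda, Kappa, Delta, Epsilon

P1 → Lambda (d²=2039935706.00)
P2 → Lambda (d²=2434285925.00)
P3 → Kappa (d²=44035625.00)
P4 → Delta (d²=89838634.00)
P5 → Epsilon (d²=728423821.00)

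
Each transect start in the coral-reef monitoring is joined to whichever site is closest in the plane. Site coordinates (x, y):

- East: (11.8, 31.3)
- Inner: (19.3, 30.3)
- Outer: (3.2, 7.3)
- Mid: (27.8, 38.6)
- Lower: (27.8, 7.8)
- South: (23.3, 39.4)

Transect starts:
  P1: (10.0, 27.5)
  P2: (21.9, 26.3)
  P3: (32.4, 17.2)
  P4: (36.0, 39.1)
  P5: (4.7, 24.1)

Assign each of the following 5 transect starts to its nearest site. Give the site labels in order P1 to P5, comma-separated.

East, Inner, Lower, Mid, East

P1 → East (d²=17.68)
P2 → Inner (d²=22.76)
P3 → Lower (d²=109.52)
P4 → Mid (d²=67.49)
P5 → East (d²=102.25)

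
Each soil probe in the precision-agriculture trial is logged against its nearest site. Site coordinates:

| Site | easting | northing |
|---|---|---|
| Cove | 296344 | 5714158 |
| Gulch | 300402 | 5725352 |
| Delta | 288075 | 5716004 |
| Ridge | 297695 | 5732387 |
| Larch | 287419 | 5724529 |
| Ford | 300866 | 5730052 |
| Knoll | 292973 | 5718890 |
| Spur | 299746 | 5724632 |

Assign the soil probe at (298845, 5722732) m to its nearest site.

Spur

Squared distances to each site:
Cove: 79768477.000; Gulch: 9288649.000; Delta: 161258884.000; Ridge: 94541525.000; Larch: 133782685.000; Ford: 57666841.000; Knoll: 49241348.000; Spur: 4421801.000.
Minimum at Spur.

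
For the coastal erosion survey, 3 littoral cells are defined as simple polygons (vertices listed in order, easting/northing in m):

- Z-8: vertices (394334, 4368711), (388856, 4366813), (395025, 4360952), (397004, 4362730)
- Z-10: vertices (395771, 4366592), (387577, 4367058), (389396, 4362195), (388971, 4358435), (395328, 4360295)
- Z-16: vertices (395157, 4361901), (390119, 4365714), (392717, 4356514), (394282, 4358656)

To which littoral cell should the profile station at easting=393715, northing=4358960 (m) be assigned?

Z-16

Cast a ray rightward from (393715, 4358960). For each polygon, the edges (by vertex number in listed order) whose endpoints lie on opposite sides of northing = 4358960, where each meets that height, and whether that is right or left of the point:
Z-8: no edge straddles that height → 0 crossings.
Z-10: 3–4 at easting≈389030.3 (left), 4–5 at easting≈390765.3 (left) → 0 crossings.
Z-16: 2–3 at easting≈392026.3 (left), 4–1 at easting≈394364.0 (right) → 1 crossing.
Only Z-16 has an odd count, so the point is inside Z-16.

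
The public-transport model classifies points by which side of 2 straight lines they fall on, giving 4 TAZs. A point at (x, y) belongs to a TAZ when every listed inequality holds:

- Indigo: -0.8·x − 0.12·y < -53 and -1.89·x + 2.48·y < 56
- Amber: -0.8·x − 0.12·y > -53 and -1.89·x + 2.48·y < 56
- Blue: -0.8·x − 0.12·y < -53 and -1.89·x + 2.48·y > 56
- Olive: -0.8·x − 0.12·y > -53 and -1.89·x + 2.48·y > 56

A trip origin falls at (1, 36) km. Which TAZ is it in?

Olive

-0.8·1 − 0.12·36 = -5.120, which is > -53
-1.89·1 + 2.48·36 = 87.390, which is > 56
This sign pattern matches Olive.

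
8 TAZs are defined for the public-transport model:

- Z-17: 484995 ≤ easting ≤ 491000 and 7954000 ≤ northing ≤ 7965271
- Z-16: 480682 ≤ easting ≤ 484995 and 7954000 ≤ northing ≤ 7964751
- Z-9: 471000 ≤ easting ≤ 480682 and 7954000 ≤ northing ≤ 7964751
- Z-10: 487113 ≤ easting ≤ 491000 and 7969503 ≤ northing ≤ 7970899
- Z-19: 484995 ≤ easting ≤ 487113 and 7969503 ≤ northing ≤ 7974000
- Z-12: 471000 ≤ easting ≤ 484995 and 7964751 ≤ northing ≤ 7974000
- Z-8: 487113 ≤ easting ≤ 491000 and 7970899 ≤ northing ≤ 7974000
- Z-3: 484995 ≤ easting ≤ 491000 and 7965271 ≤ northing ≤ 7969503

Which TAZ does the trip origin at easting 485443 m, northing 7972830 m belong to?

Z-19

The point has easting = 485443 and northing = 7972830.
Only Z-19 satisfies 484995 ≤ easting ≤ 487113 and 7969503 ≤ northing ≤ 7974000.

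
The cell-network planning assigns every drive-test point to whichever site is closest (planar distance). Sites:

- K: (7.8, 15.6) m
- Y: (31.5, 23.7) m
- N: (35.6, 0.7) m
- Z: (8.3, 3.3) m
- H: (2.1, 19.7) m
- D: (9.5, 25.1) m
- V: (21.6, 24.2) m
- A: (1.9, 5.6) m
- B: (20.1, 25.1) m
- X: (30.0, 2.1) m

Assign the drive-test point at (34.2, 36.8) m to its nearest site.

Y

Squared distances to each site:
K: 1146.400; Y: 178.900; N: 1305.170; Z: 1793.060; H: 1322.820; D: 746.980; V: 317.520; A: 2016.730; B: 335.700; X: 1221.730.
Minimum at Y.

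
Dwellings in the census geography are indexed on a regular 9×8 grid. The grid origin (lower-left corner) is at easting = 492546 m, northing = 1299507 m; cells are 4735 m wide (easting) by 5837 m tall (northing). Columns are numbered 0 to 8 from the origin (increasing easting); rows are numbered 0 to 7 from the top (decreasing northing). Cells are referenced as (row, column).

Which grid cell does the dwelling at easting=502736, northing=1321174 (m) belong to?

Column index: ⌊(502736 − 492546) / 4735⌋ = ⌊2.152⌋ = 2
Row offset from origin: ⌊(1321174 − 1299507) / 5837⌋ = ⌊3.712⌋ = 3 → row 4 (counted from top)

(4, 2)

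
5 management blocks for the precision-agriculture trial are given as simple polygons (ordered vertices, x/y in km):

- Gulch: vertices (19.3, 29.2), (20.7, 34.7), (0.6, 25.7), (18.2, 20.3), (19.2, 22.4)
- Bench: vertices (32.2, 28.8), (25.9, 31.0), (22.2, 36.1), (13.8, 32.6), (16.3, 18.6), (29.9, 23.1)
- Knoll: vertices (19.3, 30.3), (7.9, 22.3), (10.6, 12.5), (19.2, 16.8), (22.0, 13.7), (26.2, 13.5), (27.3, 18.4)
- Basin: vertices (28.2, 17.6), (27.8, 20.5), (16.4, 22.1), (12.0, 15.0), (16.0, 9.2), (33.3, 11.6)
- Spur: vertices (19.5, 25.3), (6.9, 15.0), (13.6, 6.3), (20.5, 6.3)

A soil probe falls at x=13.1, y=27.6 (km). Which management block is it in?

Gulch

Cast a ray rightward from (13.1, 27.6). For each polygon, the edges (by vertex number in listed order) whose endpoints lie on opposite sides of y = 27.6, where each meets that height, and whether that is right or left of the point:
Gulch: 2–3 at x≈4.84 (left), 5–1 at x≈19.28 (right) → 1 crossing.
Bench: 4–5 at x≈14.69 (right), 6–1 at x≈31.72 (right) → 2 crossings.
Knoll: 1–2 at x≈15.45 (right), 7–1 at x≈21.12 (right) → 2 crossings.
Basin: no edge straddles that height → 0 crossings.
Spur: no edge straddles that height → 0 crossings.
Only Gulch has an odd count, so the point is inside Gulch.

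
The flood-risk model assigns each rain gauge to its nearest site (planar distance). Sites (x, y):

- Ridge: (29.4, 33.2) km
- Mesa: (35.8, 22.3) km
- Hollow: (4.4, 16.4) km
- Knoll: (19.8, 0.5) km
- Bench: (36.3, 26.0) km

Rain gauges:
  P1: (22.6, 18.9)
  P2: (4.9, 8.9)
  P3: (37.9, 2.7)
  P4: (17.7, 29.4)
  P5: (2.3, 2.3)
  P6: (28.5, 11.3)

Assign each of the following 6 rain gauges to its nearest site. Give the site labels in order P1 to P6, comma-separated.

Mesa, Hollow, Knoll, Ridge, Hollow, Mesa

P1 → Mesa (d²=185.80)
P2 → Hollow (d²=56.50)
P3 → Knoll (d²=332.45)
P4 → Ridge (d²=151.33)
P5 → Hollow (d²=203.22)
P6 → Mesa (d²=174.29)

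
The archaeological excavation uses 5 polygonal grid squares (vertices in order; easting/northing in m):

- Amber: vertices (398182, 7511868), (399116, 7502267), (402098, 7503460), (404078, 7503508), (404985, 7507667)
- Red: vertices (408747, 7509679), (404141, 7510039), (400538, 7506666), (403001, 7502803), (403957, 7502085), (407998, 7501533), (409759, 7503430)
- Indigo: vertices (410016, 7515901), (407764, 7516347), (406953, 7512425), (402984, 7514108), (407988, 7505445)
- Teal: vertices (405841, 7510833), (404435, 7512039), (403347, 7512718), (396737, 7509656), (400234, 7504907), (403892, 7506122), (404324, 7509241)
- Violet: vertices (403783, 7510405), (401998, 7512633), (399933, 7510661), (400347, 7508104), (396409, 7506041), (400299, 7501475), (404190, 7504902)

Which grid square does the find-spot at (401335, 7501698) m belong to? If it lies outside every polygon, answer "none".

none

Cast a ray rightward from (401335, 7501698). For each polygon, the edges (by vertex number in listed order) whose endpoints lie on opposite sides of northing = 7501698, where each meets that height, and whether that is right or left of the point:
Amber: no edge straddles that height → 0 crossings.
Red: 5–6 at easting≈406790.1 (right), 6–7 at easting≈408151.2 (right) → 2 crossings.
Indigo: no edge straddles that height → 0 crossings.
Teal: no edge straddles that height → 0 crossings.
Violet: 5–6 at easting≈400109.0 (left), 6–7 at easting≈400552.2 (left) → 0 crossings.
All counts are even, so the point lies outside every listed polygon.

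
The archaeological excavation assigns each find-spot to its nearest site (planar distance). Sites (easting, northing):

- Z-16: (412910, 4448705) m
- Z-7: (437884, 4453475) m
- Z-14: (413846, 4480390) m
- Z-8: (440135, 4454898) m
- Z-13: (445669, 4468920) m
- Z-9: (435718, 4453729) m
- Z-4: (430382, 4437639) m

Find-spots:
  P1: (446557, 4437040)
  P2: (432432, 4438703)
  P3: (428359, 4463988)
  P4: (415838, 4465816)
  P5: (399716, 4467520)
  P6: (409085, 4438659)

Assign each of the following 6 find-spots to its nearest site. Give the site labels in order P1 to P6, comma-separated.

P1 → Z-4 (d²=261989426.00)
P2 → Z-4 (d²=5334596.00)
P3 → Z-9 (d²=159401962.00)
P4 → Z-14 (d²=216369540.00)
P5 → Z-14 (d²=365293800.00)
P6 → Z-16 (d²=115552741.00)

Z-4, Z-4, Z-9, Z-14, Z-14, Z-16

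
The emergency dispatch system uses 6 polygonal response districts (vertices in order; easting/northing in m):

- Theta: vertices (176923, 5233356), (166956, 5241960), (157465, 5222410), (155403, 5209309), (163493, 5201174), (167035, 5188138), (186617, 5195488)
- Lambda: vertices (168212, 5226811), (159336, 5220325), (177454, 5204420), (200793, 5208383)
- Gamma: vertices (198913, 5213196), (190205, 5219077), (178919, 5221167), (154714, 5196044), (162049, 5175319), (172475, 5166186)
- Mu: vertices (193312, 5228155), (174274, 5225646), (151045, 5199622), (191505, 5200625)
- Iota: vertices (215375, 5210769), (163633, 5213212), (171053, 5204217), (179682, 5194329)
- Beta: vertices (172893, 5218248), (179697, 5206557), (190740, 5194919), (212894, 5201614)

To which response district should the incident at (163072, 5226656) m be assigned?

Cast a ray rightward from (163072, 5226656). For each polygon, the edges (by vertex number in listed order) whose endpoints lie on opposite sides of northing = 5226656, where each meets that height, and whether that is right or left of the point:
Theta: 2–3 at easting≈159526.3 (left), 7–1 at easting≈178638.2 (right) → 1 crossing.
Lambda: 1–2 at easting≈167999.9 (right), 4–1 at easting≈168486.0 (right) → 2 crossings.
Gamma: no edge straddles that height → 0 crossings.
Mu: 1–2 at easting≈181937.8 (right), 4–1 at easting≈193213.6 (right) → 2 crossings.
Iota: no edge straddles that height → 0 crossings.
Beta: no edge straddles that height → 0 crossings.
Only Theta has an odd count, so the point is inside Theta.

Theta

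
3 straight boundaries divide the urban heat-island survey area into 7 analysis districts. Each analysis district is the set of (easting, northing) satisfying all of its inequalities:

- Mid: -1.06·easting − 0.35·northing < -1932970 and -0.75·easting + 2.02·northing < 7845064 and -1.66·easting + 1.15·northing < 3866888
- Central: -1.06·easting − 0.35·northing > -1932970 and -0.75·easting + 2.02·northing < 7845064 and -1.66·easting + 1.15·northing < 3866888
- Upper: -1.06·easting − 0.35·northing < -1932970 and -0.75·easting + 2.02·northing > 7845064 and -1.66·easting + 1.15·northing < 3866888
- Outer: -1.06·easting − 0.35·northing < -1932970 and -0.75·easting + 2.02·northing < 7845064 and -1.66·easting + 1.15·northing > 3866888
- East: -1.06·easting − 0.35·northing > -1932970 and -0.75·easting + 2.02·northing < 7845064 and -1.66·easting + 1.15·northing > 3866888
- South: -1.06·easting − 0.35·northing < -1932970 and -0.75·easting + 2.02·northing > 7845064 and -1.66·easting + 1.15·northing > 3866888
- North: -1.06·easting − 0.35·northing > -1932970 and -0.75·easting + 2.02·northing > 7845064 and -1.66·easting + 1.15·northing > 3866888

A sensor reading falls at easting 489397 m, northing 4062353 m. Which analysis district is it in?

-1.06·489397 − 0.35·4062353 = -1940584.370, which is < -1932970
-0.75·489397 + 2.02·4062353 = 7838905.310, which is < 7845064
-1.66·489397 + 1.15·4062353 = 3859306.930, which is < 3866888
This sign pattern matches Mid.

Mid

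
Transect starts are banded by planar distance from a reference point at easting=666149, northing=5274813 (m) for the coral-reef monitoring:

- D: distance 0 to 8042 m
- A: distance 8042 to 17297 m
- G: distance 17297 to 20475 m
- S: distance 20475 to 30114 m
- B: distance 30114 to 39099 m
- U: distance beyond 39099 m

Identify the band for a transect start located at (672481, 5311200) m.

Distance = √((672481−666149)² + (5311200−5274813)²) = √(40094224.000 + 1324013769.000) = 36933.833 m.
30114 ≤ 36933.833 < 39099 → B.

B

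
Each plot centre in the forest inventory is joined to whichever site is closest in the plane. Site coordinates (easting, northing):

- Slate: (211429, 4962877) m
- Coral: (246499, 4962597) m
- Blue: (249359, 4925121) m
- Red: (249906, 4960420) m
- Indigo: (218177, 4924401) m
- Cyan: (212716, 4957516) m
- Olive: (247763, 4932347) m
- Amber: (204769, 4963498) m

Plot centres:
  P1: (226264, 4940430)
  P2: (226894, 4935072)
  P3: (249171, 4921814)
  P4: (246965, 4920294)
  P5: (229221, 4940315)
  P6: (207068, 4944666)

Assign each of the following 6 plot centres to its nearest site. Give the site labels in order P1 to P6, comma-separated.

Indigo, Indigo, Blue, Blue, Indigo, Cyan

P1 → Indigo (d²=322328410.00)
P2 → Indigo (d²=189856330.00)
P3 → Blue (d²=10971593.00)
P4 → Blue (d²=29031165.00)
P5 → Indigo (d²=375225332.00)
P6 → Cyan (d²=197022404.00)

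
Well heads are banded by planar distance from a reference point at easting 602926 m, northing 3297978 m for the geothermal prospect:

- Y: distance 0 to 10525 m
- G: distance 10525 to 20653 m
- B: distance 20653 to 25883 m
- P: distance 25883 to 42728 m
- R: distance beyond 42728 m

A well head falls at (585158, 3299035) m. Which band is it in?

Distance = √((585158−602926)² + (3299035−3297978)²) = √(315701824.000 + 1117249.000) = 17799.412 m.
10525 ≤ 17799.412 < 20653 → G.

G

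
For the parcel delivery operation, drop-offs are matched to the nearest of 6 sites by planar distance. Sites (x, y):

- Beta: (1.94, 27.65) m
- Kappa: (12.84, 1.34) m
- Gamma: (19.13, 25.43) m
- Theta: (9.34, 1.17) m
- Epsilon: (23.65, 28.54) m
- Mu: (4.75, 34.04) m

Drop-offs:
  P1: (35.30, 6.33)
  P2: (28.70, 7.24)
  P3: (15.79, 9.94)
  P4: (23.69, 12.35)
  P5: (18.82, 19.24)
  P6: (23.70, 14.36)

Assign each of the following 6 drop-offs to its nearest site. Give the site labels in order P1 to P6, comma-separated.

P1 → Kappa (d²=529.35)
P2 → Kappa (d²=286.35)
P3 → Kappa (d²=82.66)
P4 → Gamma (d²=191.88)
P5 → Gamma (d²=38.41)
P6 → Gamma (d²=143.43)

Kappa, Kappa, Kappa, Gamma, Gamma, Gamma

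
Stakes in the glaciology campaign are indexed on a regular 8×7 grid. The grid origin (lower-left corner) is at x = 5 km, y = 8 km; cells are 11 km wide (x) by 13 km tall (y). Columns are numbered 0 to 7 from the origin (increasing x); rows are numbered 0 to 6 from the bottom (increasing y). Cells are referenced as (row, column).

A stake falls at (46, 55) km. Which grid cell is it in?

Column index: ⌊(46 − 5) / 11⌋ = ⌊3.727⌋ = 3
Row offset from origin: ⌊(55 − 8) / 13⌋ = ⌊3.615⌋ = 3 → row 3

(3, 3)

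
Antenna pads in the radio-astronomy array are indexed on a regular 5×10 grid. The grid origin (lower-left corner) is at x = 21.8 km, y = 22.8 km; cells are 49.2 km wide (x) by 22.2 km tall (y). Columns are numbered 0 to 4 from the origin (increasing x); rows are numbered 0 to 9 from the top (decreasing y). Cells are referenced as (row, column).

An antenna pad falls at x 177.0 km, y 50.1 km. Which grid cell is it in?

(8, 3)

Column index: ⌊(177.0 − 21.8) / 49.2⌋ = ⌊3.154⌋ = 3
Row offset from origin: ⌊(50.1 − 22.8) / 22.2⌋ = ⌊1.230⌋ = 1 → row 8 (counted from top)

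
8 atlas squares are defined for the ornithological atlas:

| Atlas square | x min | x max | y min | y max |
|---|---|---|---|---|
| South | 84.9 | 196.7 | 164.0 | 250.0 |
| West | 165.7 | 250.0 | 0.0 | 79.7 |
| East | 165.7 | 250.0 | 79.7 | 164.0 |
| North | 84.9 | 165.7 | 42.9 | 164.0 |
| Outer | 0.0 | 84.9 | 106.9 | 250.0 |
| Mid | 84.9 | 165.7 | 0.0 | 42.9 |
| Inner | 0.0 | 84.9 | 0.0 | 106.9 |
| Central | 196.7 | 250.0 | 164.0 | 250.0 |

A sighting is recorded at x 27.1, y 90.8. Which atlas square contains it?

The point has x = 27.1 and y = 90.8.
Only Inner satisfies 0.0 ≤ x ≤ 84.9 and 0.0 ≤ y ≤ 106.9.

Inner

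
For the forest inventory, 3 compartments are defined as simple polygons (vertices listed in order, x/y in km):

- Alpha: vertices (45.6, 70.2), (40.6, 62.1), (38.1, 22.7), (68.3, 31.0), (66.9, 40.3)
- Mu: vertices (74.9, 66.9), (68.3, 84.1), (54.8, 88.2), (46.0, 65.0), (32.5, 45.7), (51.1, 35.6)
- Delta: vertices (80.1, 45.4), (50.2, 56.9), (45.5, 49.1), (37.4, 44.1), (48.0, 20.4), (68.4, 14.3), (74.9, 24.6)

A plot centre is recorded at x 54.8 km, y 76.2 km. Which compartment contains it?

Cast a ray rightward from (54.8, 76.2). For each polygon, the edges (by vertex number in listed order) whose endpoints lie on opposite sides of y = 76.2, where each meets that height, and whether that is right or left of the point:
Alpha: no edge straddles that height → 0 crossings.
Mu: 1–2 at x≈71.33 (right), 3–4 at x≈50.25 (left) → 1 crossing.
Delta: no edge straddles that height → 0 crossings.
Only Mu has an odd count, so the point is inside Mu.

Mu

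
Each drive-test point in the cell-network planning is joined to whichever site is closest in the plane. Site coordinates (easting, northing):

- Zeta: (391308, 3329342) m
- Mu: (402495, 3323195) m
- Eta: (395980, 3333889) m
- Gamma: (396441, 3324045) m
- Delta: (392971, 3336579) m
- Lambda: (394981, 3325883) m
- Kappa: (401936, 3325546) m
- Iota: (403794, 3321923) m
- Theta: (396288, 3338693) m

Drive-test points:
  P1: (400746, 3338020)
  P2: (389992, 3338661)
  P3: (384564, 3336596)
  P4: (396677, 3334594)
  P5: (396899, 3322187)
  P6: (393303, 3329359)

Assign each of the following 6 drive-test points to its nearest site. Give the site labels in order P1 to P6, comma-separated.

P1 → Theta (d²=20326693.00)
P2 → Delta (d²=13209165.00)
P3 → Delta (d²=70677938.00)
P4 → Eta (d²=982834.00)
P5 → Gamma (d²=3661928.00)
P6 → Zeta (d²=3980314.00)

Theta, Delta, Delta, Eta, Gamma, Zeta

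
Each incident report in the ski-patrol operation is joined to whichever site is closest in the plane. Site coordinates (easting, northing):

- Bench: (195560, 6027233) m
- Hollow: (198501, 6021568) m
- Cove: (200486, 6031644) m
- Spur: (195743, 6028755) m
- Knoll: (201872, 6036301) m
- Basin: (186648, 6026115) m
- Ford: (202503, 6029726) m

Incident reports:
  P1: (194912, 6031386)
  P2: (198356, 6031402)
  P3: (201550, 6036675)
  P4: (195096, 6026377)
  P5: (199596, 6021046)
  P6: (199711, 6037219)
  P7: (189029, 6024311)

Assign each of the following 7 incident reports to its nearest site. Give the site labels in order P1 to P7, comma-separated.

Spur, Cove, Knoll, Bench, Hollow, Knoll, Basin

P1 → Spur (d²=7612722.00)
P2 → Cove (d²=4595464.00)
P3 → Knoll (d²=243560.00)
P4 → Bench (d²=948032.00)
P5 → Hollow (d²=1471509.00)
P6 → Knoll (d²=5512645.00)
P7 → Basin (d²=8923577.00)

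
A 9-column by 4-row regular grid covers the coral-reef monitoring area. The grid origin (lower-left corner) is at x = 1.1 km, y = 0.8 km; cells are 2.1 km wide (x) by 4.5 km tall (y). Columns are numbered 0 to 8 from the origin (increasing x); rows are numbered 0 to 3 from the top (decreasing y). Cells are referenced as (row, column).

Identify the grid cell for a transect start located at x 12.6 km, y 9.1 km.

(2, 5)

Column index: ⌊(12.6 − 1.1) / 2.1⌋ = ⌊5.476⌋ = 5
Row offset from origin: ⌊(9.1 − 0.8) / 4.5⌋ = ⌊1.844⌋ = 1 → row 2 (counted from top)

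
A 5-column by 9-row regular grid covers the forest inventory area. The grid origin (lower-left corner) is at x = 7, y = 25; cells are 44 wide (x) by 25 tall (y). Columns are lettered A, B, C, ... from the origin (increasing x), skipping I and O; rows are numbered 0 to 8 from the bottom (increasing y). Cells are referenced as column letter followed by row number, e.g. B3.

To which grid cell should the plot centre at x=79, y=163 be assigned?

Column index: ⌊(79 − 7) / 44⌋ = ⌊1.636⌋ = 1 → column B
Row offset from origin: ⌊(163 − 25) / 25⌋ = ⌊5.520⌋ = 5 → row 5

B5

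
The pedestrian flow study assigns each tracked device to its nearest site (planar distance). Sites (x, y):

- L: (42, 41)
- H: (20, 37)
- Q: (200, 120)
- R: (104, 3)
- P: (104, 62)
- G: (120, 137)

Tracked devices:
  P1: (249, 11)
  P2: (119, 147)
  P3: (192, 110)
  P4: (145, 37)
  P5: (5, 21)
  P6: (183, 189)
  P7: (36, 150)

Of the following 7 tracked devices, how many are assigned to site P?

1

P1 → Q
P2 → G
P3 → Q
P4 → P
P5 → H
P6 → Q
P7 → G
1 of the 7 goes to P.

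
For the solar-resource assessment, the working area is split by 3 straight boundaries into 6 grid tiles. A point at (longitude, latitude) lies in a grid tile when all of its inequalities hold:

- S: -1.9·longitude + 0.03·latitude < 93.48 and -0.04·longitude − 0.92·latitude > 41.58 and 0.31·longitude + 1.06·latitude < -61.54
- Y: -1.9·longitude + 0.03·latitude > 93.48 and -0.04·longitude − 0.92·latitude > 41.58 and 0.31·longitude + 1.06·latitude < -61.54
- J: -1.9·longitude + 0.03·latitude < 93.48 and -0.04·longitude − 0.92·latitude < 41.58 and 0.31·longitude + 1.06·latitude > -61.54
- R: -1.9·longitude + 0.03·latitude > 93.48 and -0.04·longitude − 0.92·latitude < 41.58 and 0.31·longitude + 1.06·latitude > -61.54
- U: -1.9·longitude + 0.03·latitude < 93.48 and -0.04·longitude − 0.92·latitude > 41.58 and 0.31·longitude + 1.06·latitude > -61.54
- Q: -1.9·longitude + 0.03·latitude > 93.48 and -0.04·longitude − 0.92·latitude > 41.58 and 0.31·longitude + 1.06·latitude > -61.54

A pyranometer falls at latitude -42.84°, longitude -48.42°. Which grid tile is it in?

J

-1.9·-48.42 + 0.03·-42.84 = 90.713, which is < 93.48
-0.04·-48.42 − 0.92·-42.84 = 41.350, which is < 41.58
0.31·-48.42 + 1.06·-42.84 = -60.421, which is > -61.54
This sign pattern matches J.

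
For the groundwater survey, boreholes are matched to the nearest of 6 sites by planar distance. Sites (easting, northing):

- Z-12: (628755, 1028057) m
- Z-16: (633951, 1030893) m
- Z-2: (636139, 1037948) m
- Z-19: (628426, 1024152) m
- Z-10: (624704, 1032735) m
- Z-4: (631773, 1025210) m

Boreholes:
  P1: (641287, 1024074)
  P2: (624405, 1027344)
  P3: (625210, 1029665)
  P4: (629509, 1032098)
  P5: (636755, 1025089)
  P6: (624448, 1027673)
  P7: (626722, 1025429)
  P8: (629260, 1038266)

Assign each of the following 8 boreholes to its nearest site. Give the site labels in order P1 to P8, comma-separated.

Z-4, Z-12, Z-10, Z-12, Z-4, Z-12, Z-19, Z-2

P1 → Z-4 (d²=91806692.00)
P2 → Z-12 (d²=19430869.00)
P3 → Z-10 (d²=9680936.00)
P4 → Z-12 (d²=16898197.00)
P5 → Z-4 (d²=24834965.00)
P6 → Z-12 (d²=18697705.00)
P7 → Z-19 (d²=4534345.00)
P8 → Z-2 (d²=47421765.00)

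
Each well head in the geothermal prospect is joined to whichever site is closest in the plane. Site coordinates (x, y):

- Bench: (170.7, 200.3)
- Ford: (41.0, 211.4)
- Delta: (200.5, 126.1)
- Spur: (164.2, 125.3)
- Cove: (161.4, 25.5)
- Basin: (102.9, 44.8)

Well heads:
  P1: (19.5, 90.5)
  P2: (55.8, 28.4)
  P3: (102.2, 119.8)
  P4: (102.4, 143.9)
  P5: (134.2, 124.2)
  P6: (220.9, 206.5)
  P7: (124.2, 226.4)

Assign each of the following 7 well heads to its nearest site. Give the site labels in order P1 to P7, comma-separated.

Basin, Basin, Spur, Spur, Spur, Bench, Bench

P1 → Basin (d²=9044.05)
P2 → Basin (d²=2487.37)
P3 → Spur (d²=3874.25)
P4 → Spur (d²=4165.20)
P5 → Spur (d²=901.21)
P6 → Bench (d²=2558.48)
P7 → Bench (d²=2843.46)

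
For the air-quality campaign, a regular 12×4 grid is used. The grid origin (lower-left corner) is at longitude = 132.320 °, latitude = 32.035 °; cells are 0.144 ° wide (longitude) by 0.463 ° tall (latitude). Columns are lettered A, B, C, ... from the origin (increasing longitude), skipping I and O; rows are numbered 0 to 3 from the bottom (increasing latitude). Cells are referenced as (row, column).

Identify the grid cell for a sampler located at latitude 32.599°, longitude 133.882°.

Column index: ⌊(133.882 − 132.320) / 0.144⌋ = ⌊10.847⌋ = 10 → column L
Row offset from origin: ⌊(32.599 − 32.035) / 0.463⌋ = ⌊1.218⌋ = 1 → row 1

(1, L)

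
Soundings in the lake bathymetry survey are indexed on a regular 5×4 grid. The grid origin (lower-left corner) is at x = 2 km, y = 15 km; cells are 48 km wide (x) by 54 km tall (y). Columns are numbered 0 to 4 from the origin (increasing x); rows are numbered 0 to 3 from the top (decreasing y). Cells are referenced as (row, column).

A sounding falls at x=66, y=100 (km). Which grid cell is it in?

Column index: ⌊(66 − 2) / 48⌋ = ⌊1.333⌋ = 1
Row offset from origin: ⌊(100 − 15) / 54⌋ = ⌊1.574⌋ = 1 → row 2 (counted from top)

(2, 1)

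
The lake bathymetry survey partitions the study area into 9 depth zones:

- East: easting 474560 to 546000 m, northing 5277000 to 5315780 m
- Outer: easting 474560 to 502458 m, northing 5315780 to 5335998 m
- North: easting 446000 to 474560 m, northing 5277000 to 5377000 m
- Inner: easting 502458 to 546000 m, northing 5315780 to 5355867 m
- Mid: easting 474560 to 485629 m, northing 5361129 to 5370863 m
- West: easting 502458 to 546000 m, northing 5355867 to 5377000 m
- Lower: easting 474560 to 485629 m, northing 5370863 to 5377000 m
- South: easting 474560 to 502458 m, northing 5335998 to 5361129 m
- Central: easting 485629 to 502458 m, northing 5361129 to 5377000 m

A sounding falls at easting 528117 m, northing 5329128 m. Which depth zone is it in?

Inner

The point has easting = 528117 and northing = 5329128.
Only Inner satisfies 502458 ≤ easting ≤ 546000 and 5315780 ≤ northing ≤ 5355867.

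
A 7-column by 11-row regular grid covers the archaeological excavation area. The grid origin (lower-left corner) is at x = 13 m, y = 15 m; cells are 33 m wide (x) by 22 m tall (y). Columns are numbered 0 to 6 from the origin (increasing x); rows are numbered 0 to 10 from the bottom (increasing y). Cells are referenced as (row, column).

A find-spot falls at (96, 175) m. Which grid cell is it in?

(7, 2)

Column index: ⌊(96 − 13) / 33⌋ = ⌊2.515⌋ = 2
Row offset from origin: ⌊(175 − 15) / 22⌋ = ⌊7.273⌋ = 7 → row 7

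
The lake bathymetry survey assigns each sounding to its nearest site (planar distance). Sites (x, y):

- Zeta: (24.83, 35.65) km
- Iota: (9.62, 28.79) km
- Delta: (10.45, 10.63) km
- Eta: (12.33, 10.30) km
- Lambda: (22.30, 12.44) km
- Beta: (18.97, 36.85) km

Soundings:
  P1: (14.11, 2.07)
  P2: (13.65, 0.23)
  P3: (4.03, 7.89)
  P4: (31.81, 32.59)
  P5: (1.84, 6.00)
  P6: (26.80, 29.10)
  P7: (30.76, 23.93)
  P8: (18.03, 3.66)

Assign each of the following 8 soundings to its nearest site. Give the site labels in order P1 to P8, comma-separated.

Eta, Eta, Delta, Zeta, Delta, Zeta, Zeta, Eta

P1 → Eta (d²=70.90)
P2 → Eta (d²=103.15)
P3 → Delta (d²=48.72)
P4 → Zeta (d²=58.08)
P5 → Delta (d²=95.57)
P6 → Zeta (d²=46.78)
P7 → Zeta (d²=172.52)
P8 → Eta (d²=76.58)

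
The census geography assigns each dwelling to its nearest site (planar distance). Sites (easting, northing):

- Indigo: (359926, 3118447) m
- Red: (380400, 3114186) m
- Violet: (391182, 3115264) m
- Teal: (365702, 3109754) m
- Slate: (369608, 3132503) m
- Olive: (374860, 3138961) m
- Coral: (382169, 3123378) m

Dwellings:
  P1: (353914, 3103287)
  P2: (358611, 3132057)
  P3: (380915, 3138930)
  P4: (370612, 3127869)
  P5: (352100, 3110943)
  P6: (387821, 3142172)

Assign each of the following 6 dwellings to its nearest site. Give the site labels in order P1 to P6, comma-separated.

P1 → Teal (d²=180779033.00)
P2 → Slate (d²=121132925.00)
P3 → Olive (d²=36663986.00)
P4 → Slate (d²=22481972.00)
P5 → Indigo (d²=117556292.00)
P6 → Olive (d²=178298042.00)

Teal, Slate, Olive, Slate, Indigo, Olive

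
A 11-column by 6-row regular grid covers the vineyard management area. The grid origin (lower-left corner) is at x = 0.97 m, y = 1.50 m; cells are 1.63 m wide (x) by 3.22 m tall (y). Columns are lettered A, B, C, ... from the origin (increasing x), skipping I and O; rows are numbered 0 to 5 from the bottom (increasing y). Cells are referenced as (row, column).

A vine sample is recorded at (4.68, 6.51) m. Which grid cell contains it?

Column index: ⌊(4.68 − 0.97) / 1.63⌋ = ⌊2.276⌋ = 2 → column C
Row offset from origin: ⌊(6.51 − 1.50) / 3.22⌋ = ⌊1.556⌋ = 1 → row 1

(1, C)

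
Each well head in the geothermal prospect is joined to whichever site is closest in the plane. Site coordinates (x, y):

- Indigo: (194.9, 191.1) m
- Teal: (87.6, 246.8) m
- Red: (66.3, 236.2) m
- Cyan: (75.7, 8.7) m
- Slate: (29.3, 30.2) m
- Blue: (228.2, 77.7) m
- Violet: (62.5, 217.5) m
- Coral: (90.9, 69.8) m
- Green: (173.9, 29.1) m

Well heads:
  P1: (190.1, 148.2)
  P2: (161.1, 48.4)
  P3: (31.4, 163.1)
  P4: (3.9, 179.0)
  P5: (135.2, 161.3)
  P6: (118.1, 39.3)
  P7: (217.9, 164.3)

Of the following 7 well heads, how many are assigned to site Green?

1

P1 → Indigo
P2 → Green
P3 → Violet
P4 → Violet
P5 → Indigo
P6 → Coral
P7 → Indigo
1 of the 7 goes to Green.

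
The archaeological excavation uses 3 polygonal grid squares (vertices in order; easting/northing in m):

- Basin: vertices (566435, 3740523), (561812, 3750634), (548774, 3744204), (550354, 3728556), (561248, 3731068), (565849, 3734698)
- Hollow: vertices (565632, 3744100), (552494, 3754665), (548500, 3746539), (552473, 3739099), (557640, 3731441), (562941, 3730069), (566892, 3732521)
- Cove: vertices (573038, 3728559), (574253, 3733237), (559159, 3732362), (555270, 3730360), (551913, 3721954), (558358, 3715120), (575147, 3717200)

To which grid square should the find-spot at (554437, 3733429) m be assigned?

Cast a ray rightward from (554437, 3733429). For each polygon, the edges (by vertex number in listed order) whose endpoints lie on opposite sides of northing = 3733429, where each meets that height, and whether that is right or left of the point:
Basin: 3–4 at easting≈549862.0 (left), 5–6 at easting≈564240.6 (right) → 1 crossing.
Hollow: 4–5 at easting≈556298.7 (right), 7–1 at easting≈566793.2 (right) → 2 crossings.
Cove: no edge straddles that height → 0 crossings.
Only Basin has an odd count, so the point is inside Basin.

Basin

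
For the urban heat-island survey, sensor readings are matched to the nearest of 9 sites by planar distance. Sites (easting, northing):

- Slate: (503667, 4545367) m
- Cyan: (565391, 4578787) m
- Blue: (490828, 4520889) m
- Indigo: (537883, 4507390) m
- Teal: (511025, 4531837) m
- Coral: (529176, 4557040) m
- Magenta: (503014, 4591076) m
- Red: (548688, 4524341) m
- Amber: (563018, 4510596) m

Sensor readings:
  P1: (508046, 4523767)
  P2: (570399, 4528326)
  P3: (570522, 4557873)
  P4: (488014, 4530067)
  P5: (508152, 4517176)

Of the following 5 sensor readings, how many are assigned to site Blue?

P1 → Teal
P2 → Amber
P3 → Cyan
P4 → Blue
P5 → Teal
1 of the 5 goes to Blue.

1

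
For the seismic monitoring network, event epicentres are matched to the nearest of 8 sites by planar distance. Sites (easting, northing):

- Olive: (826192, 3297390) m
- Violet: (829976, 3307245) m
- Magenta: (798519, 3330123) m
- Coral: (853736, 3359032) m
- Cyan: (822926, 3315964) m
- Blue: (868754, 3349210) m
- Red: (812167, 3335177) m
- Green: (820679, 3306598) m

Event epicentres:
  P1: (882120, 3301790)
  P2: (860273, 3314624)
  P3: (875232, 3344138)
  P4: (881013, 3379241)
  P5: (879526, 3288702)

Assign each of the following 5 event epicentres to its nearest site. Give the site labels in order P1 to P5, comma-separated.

P1 → Blue (d²=2427306356.00)
P2 → Violet (d²=972357850.00)
P3 → Blue (d²=67689668.00)
P4 → Blue (d²=1052144042.00)
P5 → Violet (d²=2799045349.00)

Blue, Violet, Blue, Blue, Violet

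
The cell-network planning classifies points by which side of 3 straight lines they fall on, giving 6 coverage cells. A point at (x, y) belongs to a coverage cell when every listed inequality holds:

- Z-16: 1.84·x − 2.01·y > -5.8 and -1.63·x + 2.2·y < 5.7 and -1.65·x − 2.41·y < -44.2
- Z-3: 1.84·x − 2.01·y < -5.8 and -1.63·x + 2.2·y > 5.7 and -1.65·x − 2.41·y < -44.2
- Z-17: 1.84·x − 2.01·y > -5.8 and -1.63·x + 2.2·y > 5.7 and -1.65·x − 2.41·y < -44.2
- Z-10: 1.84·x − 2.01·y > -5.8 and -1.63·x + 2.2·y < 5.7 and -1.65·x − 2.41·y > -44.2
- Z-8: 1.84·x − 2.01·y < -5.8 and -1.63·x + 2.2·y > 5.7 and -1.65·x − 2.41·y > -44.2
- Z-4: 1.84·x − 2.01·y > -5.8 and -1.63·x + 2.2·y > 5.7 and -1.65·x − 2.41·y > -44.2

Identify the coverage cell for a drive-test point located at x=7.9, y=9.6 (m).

1.84·7.9 − 2.01·9.6 = -4.760, which is > -5.8
-1.63·7.9 + 2.2·9.6 = 8.243, which is > 5.7
-1.65·7.9 − 2.41·9.6 = -36.171, which is > -44.2
This sign pattern matches Z-4.

Z-4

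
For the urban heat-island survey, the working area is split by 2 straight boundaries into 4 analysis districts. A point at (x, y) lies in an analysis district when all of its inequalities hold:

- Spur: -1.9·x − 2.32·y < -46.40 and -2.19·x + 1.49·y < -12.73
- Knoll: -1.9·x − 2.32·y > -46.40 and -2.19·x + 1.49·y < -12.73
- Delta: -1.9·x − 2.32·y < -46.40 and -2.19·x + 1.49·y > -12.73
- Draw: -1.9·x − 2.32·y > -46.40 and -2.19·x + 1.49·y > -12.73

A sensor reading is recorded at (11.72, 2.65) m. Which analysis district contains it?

-1.9·11.72 − 2.32·2.65 = -28.416, which is > -46.40
-2.19·11.72 + 1.49·2.65 = -21.718, which is < -12.73
This sign pattern matches Knoll.

Knoll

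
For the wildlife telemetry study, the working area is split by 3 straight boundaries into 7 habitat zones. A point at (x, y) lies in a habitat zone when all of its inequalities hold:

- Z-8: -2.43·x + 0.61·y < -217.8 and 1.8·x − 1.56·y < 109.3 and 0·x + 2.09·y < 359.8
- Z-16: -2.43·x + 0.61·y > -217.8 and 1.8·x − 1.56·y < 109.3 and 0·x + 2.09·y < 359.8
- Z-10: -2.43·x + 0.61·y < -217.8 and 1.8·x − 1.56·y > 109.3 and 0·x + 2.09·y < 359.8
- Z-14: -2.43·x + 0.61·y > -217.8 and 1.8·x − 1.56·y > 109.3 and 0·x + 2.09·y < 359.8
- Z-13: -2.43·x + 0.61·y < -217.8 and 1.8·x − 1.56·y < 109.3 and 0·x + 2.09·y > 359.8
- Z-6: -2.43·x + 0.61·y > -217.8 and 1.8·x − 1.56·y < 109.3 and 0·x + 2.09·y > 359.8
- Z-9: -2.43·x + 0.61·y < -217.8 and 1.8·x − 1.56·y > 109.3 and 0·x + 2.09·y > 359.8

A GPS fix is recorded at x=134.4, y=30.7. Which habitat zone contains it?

Z-10

-2.43·134.4 + 0.61·30.7 = -307.865, which is < -217.8
1.8·134.4 − 1.56·30.7 = 194.028, which is > 109.3
0·134.4 + 2.09·30.7 = 64.163, which is < 359.8
This sign pattern matches Z-10.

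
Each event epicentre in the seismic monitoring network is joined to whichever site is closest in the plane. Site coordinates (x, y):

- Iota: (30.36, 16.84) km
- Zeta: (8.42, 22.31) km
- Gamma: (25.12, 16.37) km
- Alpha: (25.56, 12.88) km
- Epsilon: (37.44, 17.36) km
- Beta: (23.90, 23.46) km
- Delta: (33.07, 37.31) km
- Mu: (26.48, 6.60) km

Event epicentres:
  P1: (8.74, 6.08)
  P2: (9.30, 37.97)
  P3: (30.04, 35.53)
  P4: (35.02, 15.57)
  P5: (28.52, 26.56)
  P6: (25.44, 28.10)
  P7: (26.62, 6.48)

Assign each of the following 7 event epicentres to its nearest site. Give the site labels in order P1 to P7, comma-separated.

P1 → Zeta (d²=263.52)
P2 → Zeta (d²=246.01)
P3 → Delta (d²=12.35)
P4 → Epsilon (d²=9.06)
P5 → Beta (d²=30.95)
P6 → Beta (d²=23.90)
P7 → Mu (d²=0.03)

Zeta, Zeta, Delta, Epsilon, Beta, Beta, Mu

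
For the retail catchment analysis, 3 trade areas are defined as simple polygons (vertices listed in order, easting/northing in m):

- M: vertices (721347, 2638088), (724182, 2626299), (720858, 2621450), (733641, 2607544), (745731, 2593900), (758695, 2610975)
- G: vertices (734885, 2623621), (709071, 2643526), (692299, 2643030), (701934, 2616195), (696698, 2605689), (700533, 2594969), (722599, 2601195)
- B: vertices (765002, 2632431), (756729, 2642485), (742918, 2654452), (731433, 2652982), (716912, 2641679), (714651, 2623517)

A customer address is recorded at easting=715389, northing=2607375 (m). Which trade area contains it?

G

Cast a ray rightward from (715389, 2607375). For each polygon, the edges (by vertex number in listed order) whose endpoints lie on opposite sides of northing = 2607375, where each meets that height, and whether that is right or left of the point:
M: 4–5 at easting≈733790.8 (right), 5–6 at easting≈755961.7 (right) → 2 crossings.
G: 4–5 at easting≈697538.3 (left), 7–1 at easting≈725984.7 (right) → 1 crossing.
B: no edge straddles that height → 0 crossings.
Only G has an odd count, so the point is inside G.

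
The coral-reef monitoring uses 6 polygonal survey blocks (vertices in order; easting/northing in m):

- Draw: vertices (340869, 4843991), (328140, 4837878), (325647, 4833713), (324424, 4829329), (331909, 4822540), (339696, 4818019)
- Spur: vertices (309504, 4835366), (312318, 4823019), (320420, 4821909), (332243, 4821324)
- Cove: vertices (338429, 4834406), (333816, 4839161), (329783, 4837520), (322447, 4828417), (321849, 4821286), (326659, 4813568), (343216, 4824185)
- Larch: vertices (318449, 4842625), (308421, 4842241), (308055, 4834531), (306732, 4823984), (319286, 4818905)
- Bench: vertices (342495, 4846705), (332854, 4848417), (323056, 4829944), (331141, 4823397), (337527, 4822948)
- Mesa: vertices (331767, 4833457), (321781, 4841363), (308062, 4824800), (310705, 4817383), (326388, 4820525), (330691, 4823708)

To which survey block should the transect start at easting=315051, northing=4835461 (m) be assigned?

Cast a ray rightward from (315051, 4835461). For each polygon, the edges (by vertex number in listed order) whose endpoints lie on opposite sides of northing = 4835461, where each meets that height, and whether that is right or left of the point:
Draw: 2–3 at easting≈326693.3 (right), 6–1 at easting≈340483.8 (right) → 2 crossings.
Spur: no edge straddles that height → 0 crossings.
Cove: 1–2 at easting≈337405.5 (right), 3–4 at easting≈328123.7 (right) → 2 crossings.
Larch: 2–3 at easting≈308099.1 (left), 5–1 at easting≈318701.8 (right) → 1 crossing.
Bench: 2–3 at easting≈325982.2 (right), 5–1 at easting≈340143.7 (right) → 2 crossings.
Mesa: 1–2 at easting≈329235.8 (right), 2–3 at easting≈316892.4 (right) → 2 crossings.
Only Larch has an odd count, so the point is inside Larch.

Larch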